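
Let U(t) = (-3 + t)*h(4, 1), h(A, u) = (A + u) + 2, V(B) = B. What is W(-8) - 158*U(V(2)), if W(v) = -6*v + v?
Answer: 1146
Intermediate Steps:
W(v) = -5*v
h(A, u) = 2 + A + u
U(t) = -21 + 7*t (U(t) = (-3 + t)*(2 + 4 + 1) = (-3 + t)*7 = -21 + 7*t)
W(-8) - 158*U(V(2)) = -5*(-8) - 158*(-21 + 7*2) = 40 - 158*(-21 + 14) = 40 - 158*(-7) = 40 + 1106 = 1146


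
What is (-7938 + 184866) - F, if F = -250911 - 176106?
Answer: 603945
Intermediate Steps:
F = -427017
(-7938 + 184866) - F = (-7938 + 184866) - 1*(-427017) = 176928 + 427017 = 603945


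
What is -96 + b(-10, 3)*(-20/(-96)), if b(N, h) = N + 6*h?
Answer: -283/3 ≈ -94.333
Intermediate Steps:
-96 + b(-10, 3)*(-20/(-96)) = -96 + (-10 + 6*3)*(-20/(-96)) = -96 + (-10 + 18)*(-20*(-1/96)) = -96 + 8*(5/24) = -96 + 5/3 = -283/3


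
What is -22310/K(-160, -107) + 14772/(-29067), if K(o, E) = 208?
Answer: -108592891/1007656 ≈ -107.77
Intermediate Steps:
-22310/K(-160, -107) + 14772/(-29067) = -22310/208 + 14772/(-29067) = -22310*1/208 + 14772*(-1/29067) = -11155/104 - 4924/9689 = -108592891/1007656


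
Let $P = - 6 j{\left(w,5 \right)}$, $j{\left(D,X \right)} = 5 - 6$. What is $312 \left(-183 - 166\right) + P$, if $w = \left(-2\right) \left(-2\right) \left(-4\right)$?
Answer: $-108882$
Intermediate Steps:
$w = -16$ ($w = 4 \left(-4\right) = -16$)
$j{\left(D,X \right)} = -1$ ($j{\left(D,X \right)} = 5 - 6 = -1$)
$P = 6$ ($P = - 6 \left(-1\right) = \left(-1\right) \left(-6\right) = 6$)
$312 \left(-183 - 166\right) + P = 312 \left(-183 - 166\right) + 6 = 312 \left(-349\right) + 6 = -108888 + 6 = -108882$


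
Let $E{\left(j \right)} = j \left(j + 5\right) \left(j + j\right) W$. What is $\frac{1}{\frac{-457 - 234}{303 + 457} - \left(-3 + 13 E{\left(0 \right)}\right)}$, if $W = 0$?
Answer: $\frac{760}{1589} \approx 0.47829$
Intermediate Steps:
$E{\left(j \right)} = 0$ ($E{\left(j \right)} = j \left(j + 5\right) \left(j + j\right) 0 = j \left(5 + j\right) 2 j 0 = j 2 j \left(5 + j\right) 0 = 2 j^{2} \left(5 + j\right) 0 = 0$)
$\frac{1}{\frac{-457 - 234}{303 + 457} - \left(-3 + 13 E{\left(0 \right)}\right)} = \frac{1}{\frac{-457 - 234}{303 + 457} + \left(\left(-13\right) 0 + 3\right)} = \frac{1}{- \frac{691}{760} + \left(0 + 3\right)} = \frac{1}{\left(-691\right) \frac{1}{760} + 3} = \frac{1}{- \frac{691}{760} + 3} = \frac{1}{\frac{1589}{760}} = \frac{760}{1589}$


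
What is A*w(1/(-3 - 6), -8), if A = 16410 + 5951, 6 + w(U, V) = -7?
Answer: -290693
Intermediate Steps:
w(U, V) = -13 (w(U, V) = -6 - 7 = -13)
A = 22361
A*w(1/(-3 - 6), -8) = 22361*(-13) = -290693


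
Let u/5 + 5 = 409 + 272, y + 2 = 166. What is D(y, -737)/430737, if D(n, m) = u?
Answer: 3380/430737 ≈ 0.0078470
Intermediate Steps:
y = 164 (y = -2 + 166 = 164)
u = 3380 (u = -25 + 5*(409 + 272) = -25 + 5*681 = -25 + 3405 = 3380)
D(n, m) = 3380
D(y, -737)/430737 = 3380/430737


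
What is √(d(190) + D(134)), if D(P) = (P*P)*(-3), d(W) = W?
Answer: I*√53678 ≈ 231.69*I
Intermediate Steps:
D(P) = -3*P² (D(P) = P²*(-3) = -3*P²)
√(d(190) + D(134)) = √(190 - 3*134²) = √(190 - 3*17956) = √(190 - 53868) = √(-53678) = I*√53678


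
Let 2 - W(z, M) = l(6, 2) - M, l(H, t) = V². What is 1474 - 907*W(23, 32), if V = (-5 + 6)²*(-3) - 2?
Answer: -6689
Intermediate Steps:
V = -5 (V = 1²*(-3) - 2 = 1*(-3) - 2 = -3 - 2 = -5)
l(H, t) = 25 (l(H, t) = (-5)² = 25)
W(z, M) = -23 + M (W(z, M) = 2 - (25 - M) = 2 + (-25 + M) = -23 + M)
1474 - 907*W(23, 32) = 1474 - 907*(-23 + 32) = 1474 - 907*9 = 1474 - 8163 = -6689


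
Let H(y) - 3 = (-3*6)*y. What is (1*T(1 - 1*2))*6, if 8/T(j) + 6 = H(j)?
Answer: 16/5 ≈ 3.2000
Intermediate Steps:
H(y) = 3 - 18*y (H(y) = 3 + (-3*6)*y = 3 - 18*y)
T(j) = 8/(-3 - 18*j) (T(j) = 8/(-6 + (3 - 18*j)) = 8/(-3 - 18*j))
(1*T(1 - 1*2))*6 = (1*(-8/(3 + 18*(1 - 1*2))))*6 = (1*(-8/(3 + 18*(1 - 2))))*6 = (1*(-8/(3 + 18*(-1))))*6 = (1*(-8/(3 - 18)))*6 = (1*(-8/(-15)))*6 = (1*(-8*(-1/15)))*6 = (1*(8/15))*6 = (8/15)*6 = 16/5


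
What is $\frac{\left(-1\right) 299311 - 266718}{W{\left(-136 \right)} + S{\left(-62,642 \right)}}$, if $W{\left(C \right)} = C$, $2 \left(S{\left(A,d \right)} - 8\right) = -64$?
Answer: $\frac{566029}{160} \approx 3537.7$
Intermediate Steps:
$S{\left(A,d \right)} = -24$ ($S{\left(A,d \right)} = 8 + \frac{1}{2} \left(-64\right) = 8 - 32 = -24$)
$\frac{\left(-1\right) 299311 - 266718}{W{\left(-136 \right)} + S{\left(-62,642 \right)}} = \frac{\left(-1\right) 299311 - 266718}{-136 - 24} = \frac{-299311 - 266718}{-160} = \left(-566029\right) \left(- \frac{1}{160}\right) = \frac{566029}{160}$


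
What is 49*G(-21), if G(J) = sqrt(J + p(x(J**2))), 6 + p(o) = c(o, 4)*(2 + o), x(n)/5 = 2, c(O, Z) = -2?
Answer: 49*I*sqrt(51) ≈ 349.93*I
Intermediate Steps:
x(n) = 10 (x(n) = 5*2 = 10)
p(o) = -10 - 2*o (p(o) = -6 - 2*(2 + o) = -6 + (-4 - 2*o) = -10 - 2*o)
G(J) = sqrt(-30 + J) (G(J) = sqrt(J + (-10 - 2*10)) = sqrt(J + (-10 - 20)) = sqrt(J - 30) = sqrt(-30 + J))
49*G(-21) = 49*sqrt(-30 - 21) = 49*sqrt(-51) = 49*(I*sqrt(51)) = 49*I*sqrt(51)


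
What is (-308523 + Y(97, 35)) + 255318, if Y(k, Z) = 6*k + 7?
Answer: -52616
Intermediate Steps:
Y(k, Z) = 7 + 6*k
(-308523 + Y(97, 35)) + 255318 = (-308523 + (7 + 6*97)) + 255318 = (-308523 + (7 + 582)) + 255318 = (-308523 + 589) + 255318 = -307934 + 255318 = -52616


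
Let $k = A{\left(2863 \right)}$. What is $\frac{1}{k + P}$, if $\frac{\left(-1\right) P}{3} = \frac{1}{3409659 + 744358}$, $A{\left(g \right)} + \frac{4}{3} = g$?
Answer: $\frac{12462051}{35662235936} \approx 0.00034945$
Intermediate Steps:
$A{\left(g \right)} = - \frac{4}{3} + g$
$P = - \frac{3}{4154017}$ ($P = - \frac{3}{3409659 + 744358} = - \frac{3}{4154017} \approx -7.2219 \cdot 10^{-7}$)
$k = \frac{8585}{3}$ ($k = - \frac{4}{3} + 2863 = \frac{8585}{3} \approx 2861.7$)
$\frac{1}{k + P} = \frac{1}{\frac{8585}{3} - \frac{3}{4154017}} = \frac{1}{\frac{35662235936}{12462051}} = \frac{12462051}{35662235936}$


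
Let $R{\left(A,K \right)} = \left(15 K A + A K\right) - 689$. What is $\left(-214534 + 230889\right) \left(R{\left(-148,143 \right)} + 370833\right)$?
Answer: $515509600$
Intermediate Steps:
$R{\left(A,K \right)} = -689 + 16 A K$ ($R{\left(A,K \right)} = \left(15 A K + A K\right) - 689 = 16 A K - 689 = -689 + 16 A K$)
$\left(-214534 + 230889\right) \left(R{\left(-148,143 \right)} + 370833\right) = \left(-214534 + 230889\right) \left(\left(-689 + 16 \left(-148\right) 143\right) + 370833\right) = 16355 \left(\left(-689 - 338624\right) + 370833\right) = 16355 \left(-339313 + 370833\right) = 16355 \cdot 31520 = 515509600$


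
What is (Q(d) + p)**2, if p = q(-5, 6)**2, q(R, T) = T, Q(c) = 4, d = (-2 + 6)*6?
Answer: 1600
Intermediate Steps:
d = 24 (d = 4*6 = 24)
p = 36 (p = 6**2 = 36)
(Q(d) + p)**2 = (4 + 36)**2 = 40**2 = 1600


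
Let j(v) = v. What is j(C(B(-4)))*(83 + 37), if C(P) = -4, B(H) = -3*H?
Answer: -480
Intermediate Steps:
j(C(B(-4)))*(83 + 37) = -4*(83 + 37) = -4*120 = -480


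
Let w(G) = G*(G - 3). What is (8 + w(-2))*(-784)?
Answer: -14112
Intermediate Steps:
w(G) = G*(-3 + G)
(8 + w(-2))*(-784) = (8 - 2*(-3 - 2))*(-784) = (8 - 2*(-5))*(-784) = (8 + 10)*(-784) = 18*(-784) = -14112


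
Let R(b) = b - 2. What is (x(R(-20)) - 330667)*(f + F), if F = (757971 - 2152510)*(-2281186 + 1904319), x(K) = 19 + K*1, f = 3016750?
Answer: -173786510560652210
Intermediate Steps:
R(b) = -2 + b
x(K) = 19 + K
F = 525555729313 (F = -1394539*(-376867) = 525555729313)
(x(R(-20)) - 330667)*(f + F) = ((19 + (-2 - 20)) - 330667)*(3016750 + 525555729313) = ((19 - 22) - 330667)*525558746063 = (-3 - 330667)*525558746063 = -330670*525558746063 = -173786510560652210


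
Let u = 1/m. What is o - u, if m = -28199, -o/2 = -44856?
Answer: 2529788689/28199 ≈ 89712.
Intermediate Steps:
o = 89712 (o = -2*(-44856) = 89712)
u = -1/28199 (u = 1/(-28199) = -1/28199 ≈ -3.5462e-5)
o - u = 89712 - 1*(-1/28199) = 89712 + 1/28199 = 2529788689/28199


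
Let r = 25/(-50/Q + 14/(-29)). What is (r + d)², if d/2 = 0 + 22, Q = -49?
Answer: 4780477881/583696 ≈ 8190.0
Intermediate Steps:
d = 44 (d = 2*(0 + 22) = 2*22 = 44)
r = 35525/764 (r = 25/(-50/(-49) + 14/(-29)) = 25/(-50*(-1/49) + 14*(-1/29)) = 25/(50/49 - 14/29) = 25/(764/1421) = 25*(1421/764) = 35525/764 ≈ 46.499)
(r + d)² = (35525/764 + 44)² = (69141/764)² = 4780477881/583696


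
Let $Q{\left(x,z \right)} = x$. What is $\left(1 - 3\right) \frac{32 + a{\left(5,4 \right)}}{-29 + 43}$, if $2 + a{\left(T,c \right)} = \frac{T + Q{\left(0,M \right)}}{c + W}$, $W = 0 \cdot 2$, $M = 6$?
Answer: $- \frac{125}{28} \approx -4.4643$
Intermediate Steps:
$W = 0$
$a{\left(T,c \right)} = -2 + \frac{T}{c}$ ($a{\left(T,c \right)} = -2 + \frac{T + 0}{c + 0} = -2 + \frac{T}{c}$)
$\left(1 - 3\right) \frac{32 + a{\left(5,4 \right)}}{-29 + 43} = \left(1 - 3\right) \frac{32 - \left(2 - \frac{5}{4}\right)}{-29 + 43} = - 2 \frac{32 + \left(-2 + 5 \cdot \frac{1}{4}\right)}{14} = - 2 \left(32 + \left(-2 + \frac{5}{4}\right)\right) \frac{1}{14} = - 2 \left(32 - \frac{3}{4}\right) \frac{1}{14} = - 2 \cdot \frac{125}{4} \cdot \frac{1}{14} = \left(-2\right) \frac{125}{56} = - \frac{125}{28}$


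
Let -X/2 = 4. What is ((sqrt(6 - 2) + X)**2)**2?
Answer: 1296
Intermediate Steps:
X = -8 (X = -2*4 = -8)
((sqrt(6 - 2) + X)**2)**2 = ((sqrt(6 - 2) - 8)**2)**2 = ((sqrt(4) - 8)**2)**2 = ((2 - 8)**2)**2 = ((-6)**2)**2 = 36**2 = 1296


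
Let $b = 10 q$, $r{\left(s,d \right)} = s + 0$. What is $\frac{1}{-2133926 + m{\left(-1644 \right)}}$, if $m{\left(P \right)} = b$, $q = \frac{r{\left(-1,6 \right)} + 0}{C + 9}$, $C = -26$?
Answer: $- \frac{17}{36276732} \approx -4.6862 \cdot 10^{-7}$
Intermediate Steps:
$r{\left(s,d \right)} = s$
$q = \frac{1}{17}$ ($q = \frac{-1 + 0}{-26 + 9} = - \frac{1}{-17} = \left(-1\right) \left(- \frac{1}{17}\right) = \frac{1}{17} \approx 0.058824$)
$b = \frac{10}{17}$ ($b = 10 \cdot \frac{1}{17} = \frac{10}{17} \approx 0.58823$)
$m{\left(P \right)} = \frac{10}{17}$
$\frac{1}{-2133926 + m{\left(-1644 \right)}} = \frac{1}{-2133926 + \frac{10}{17}} = \frac{1}{- \frac{36276732}{17}} = - \frac{17}{36276732}$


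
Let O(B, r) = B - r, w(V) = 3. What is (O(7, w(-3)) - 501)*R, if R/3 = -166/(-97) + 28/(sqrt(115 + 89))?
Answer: -247506/97 - 6958*sqrt(51)/17 ≈ -5474.6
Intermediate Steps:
R = 498/97 + 14*sqrt(51)/17 (R = 3*(-166/(-97) + 28/(sqrt(115 + 89))) = 3*(-166*(-1/97) + 28/(sqrt(204))) = 3*(166/97 + 28/((2*sqrt(51)))) = 3*(166/97 + 28*(sqrt(51)/102)) = 3*(166/97 + 14*sqrt(51)/51) = 498/97 + 14*sqrt(51)/17 ≈ 11.015)
(O(7, w(-3)) - 501)*R = ((7 - 1*3) - 501)*(498/97 + 14*sqrt(51)/17) = ((7 - 3) - 501)*(498/97 + 14*sqrt(51)/17) = (4 - 501)*(498/97 + 14*sqrt(51)/17) = -497*(498/97 + 14*sqrt(51)/17) = -247506/97 - 6958*sqrt(51)/17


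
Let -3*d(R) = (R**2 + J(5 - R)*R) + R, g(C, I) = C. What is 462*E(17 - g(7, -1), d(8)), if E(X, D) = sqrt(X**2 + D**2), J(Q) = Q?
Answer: 924*sqrt(89) ≈ 8717.0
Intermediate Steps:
d(R) = -R/3 - R**2/3 - R*(5 - R)/3 (d(R) = -((R**2 + (5 - R)*R) + R)/3 = -((R**2 + R*(5 - R)) + R)/3 = -(R + R**2 + R*(5 - R))/3 = -R/3 - R**2/3 - R*(5 - R)/3)
E(X, D) = sqrt(D**2 + X**2)
462*E(17 - g(7, -1), d(8)) = 462*sqrt((-2*8)**2 + (17 - 1*7)**2) = 462*sqrt((-16)**2 + (17 - 7)**2) = 462*sqrt(256 + 10**2) = 462*sqrt(256 + 100) = 462*sqrt(356) = 462*(2*sqrt(89)) = 924*sqrt(89)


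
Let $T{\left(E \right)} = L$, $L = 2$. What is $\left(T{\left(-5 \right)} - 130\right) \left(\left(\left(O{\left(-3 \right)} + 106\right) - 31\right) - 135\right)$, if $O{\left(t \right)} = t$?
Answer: $8064$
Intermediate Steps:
$T{\left(E \right)} = 2$
$\left(T{\left(-5 \right)} - 130\right) \left(\left(\left(O{\left(-3 \right)} + 106\right) - 31\right) - 135\right) = \left(2 - 130\right) \left(\left(\left(-3 + 106\right) - 31\right) - 135\right) = - 128 \left(\left(103 - 31\right) - 135\right) = - 128 \left(72 - 135\right) = \left(-128\right) \left(-63\right) = 8064$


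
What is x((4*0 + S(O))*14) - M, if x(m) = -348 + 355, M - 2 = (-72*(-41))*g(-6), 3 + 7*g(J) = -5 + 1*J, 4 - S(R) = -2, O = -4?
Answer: 5909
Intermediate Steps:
S(R) = 6 (S(R) = 4 - 1*(-2) = 4 + 2 = 6)
g(J) = -8/7 + J/7 (g(J) = -3/7 + (-5 + 1*J)/7 = -3/7 + (-5 + J)/7 = -3/7 + (-5/7 + J/7) = -8/7 + J/7)
M = -5902 (M = 2 + (-72*(-41))*(-8/7 + (1/7)*(-6)) = 2 + 2952*(-8/7 - 6/7) = 2 + 2952*(-2) = 2 - 5904 = -5902)
x(m) = 7
x((4*0 + S(O))*14) - M = 7 - 1*(-5902) = 7 + 5902 = 5909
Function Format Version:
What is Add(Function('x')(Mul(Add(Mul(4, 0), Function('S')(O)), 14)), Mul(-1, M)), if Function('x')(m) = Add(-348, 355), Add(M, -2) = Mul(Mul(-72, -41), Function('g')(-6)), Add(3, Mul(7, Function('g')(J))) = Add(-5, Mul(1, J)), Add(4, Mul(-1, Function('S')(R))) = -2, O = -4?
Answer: 5909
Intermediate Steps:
Function('S')(R) = 6 (Function('S')(R) = Add(4, Mul(-1, -2)) = Add(4, 2) = 6)
Function('g')(J) = Add(Rational(-8, 7), Mul(Rational(1, 7), J)) (Function('g')(J) = Add(Rational(-3, 7), Mul(Rational(1, 7), Add(-5, Mul(1, J)))) = Add(Rational(-3, 7), Mul(Rational(1, 7), Add(-5, J))) = Add(Rational(-3, 7), Add(Rational(-5, 7), Mul(Rational(1, 7), J))) = Add(Rational(-8, 7), Mul(Rational(1, 7), J)))
M = -5902 (M = Add(2, Mul(Mul(-72, -41), Add(Rational(-8, 7), Mul(Rational(1, 7), -6)))) = Add(2, Mul(2952, Add(Rational(-8, 7), Rational(-6, 7)))) = Add(2, Mul(2952, -2)) = Add(2, -5904) = -5902)
Function('x')(m) = 7
Add(Function('x')(Mul(Add(Mul(4, 0), Function('S')(O)), 14)), Mul(-1, M)) = Add(7, Mul(-1, -5902)) = Add(7, 5902) = 5909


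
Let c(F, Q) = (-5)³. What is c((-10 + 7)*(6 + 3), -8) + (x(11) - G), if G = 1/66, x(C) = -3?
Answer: -8449/66 ≈ -128.02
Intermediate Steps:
c(F, Q) = -125
G = 1/66 ≈ 0.015152
c((-10 + 7)*(6 + 3), -8) + (x(11) - G) = -125 + (-3 - 1*1/66) = -125 + (-3 - 1/66) = -125 - 199/66 = -8449/66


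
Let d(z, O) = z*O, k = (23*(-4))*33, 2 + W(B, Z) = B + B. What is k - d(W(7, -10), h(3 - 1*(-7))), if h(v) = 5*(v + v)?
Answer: -4236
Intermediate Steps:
h(v) = 10*v (h(v) = 5*(2*v) = 10*v)
W(B, Z) = -2 + 2*B (W(B, Z) = -2 + (B + B) = -2 + 2*B)
k = -3036 (k = -92*33 = -3036)
d(z, O) = O*z
k - d(W(7, -10), h(3 - 1*(-7))) = -3036 - 10*(3 - 1*(-7))*(-2 + 2*7) = -3036 - 10*(3 + 7)*(-2 + 14) = -3036 - 10*10*12 = -3036 - 100*12 = -3036 - 1*1200 = -3036 - 1200 = -4236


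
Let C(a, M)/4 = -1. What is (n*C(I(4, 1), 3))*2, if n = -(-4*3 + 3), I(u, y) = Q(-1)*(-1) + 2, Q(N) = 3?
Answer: -72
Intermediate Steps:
I(u, y) = -1 (I(u, y) = 3*(-1) + 2 = -3 + 2 = -1)
C(a, M) = -4 (C(a, M) = 4*(-1) = -4)
n = 9 (n = -(-12 + 3) = -1*(-9) = 9)
(n*C(I(4, 1), 3))*2 = (9*(-4))*2 = -36*2 = -72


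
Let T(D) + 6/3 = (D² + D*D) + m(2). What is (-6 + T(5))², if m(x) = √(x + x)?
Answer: 1936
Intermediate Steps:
m(x) = √2*√x (m(x) = √(2*x) = √2*√x)
T(D) = 2*D² (T(D) = -2 + ((D² + D*D) + √2*√2) = -2 + ((D² + D²) + 2) = -2 + (2*D² + 2) = -2 + (2 + 2*D²) = 2*D²)
(-6 + T(5))² = (-6 + 2*5²)² = (-6 + 2*25)² = (-6 + 50)² = 44² = 1936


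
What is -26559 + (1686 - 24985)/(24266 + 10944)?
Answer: -935165689/35210 ≈ -26560.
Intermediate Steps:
-26559 + (1686 - 24985)/(24266 + 10944) = -26559 - 23299/35210 = -935165689/35210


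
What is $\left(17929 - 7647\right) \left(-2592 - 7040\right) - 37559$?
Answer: $-99073783$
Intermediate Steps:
$\left(17929 - 7647\right) \left(-2592 - 7040\right) - 37559 = 10282 \left(-9632\right) - 37559 = -99036224 - 37559 = -99073783$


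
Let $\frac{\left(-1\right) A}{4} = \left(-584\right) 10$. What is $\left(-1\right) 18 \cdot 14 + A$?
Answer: $23108$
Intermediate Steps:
$A = 23360$ ($A = - 4 \left(\left(-584\right) 10\right) = \left(-4\right) \left(-5840\right) = 23360$)
$\left(-1\right) 18 \cdot 14 + A = \left(-1\right) 18 \cdot 14 + 23360 = \left(-18\right) 14 + 23360 = -252 + 23360 = 23108$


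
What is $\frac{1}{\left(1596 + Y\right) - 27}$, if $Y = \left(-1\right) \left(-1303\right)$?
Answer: $\frac{1}{2872} \approx 0.00034819$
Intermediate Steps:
$Y = 1303$
$\frac{1}{\left(1596 + Y\right) - 27} = \frac{1}{\left(1596 + 1303\right) - 27} = \frac{1}{2899 - 27} = \frac{1}{2872}$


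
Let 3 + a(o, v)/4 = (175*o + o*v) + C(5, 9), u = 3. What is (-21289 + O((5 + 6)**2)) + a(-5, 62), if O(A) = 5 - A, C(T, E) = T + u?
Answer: -26125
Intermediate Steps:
C(T, E) = 3 + T (C(T, E) = T + 3 = 3 + T)
a(o, v) = 20 + 700*o + 4*o*v (a(o, v) = -12 + 4*((175*o + o*v) + (3 + 5)) = -12 + 4*((175*o + o*v) + 8) = -12 + 4*(8 + 175*o + o*v) = -12 + (32 + 700*o + 4*o*v) = 20 + 700*o + 4*o*v)
(-21289 + O((5 + 6)**2)) + a(-5, 62) = (-21289 + (5 - (5 + 6)**2)) + (20 + 700*(-5) + 4*(-5)*62) = (-21289 + (5 - 1*11**2)) + (20 - 3500 - 1240) = (-21289 + (5 - 1*121)) - 4720 = (-21289 + (5 - 121)) - 4720 = (-21289 - 116) - 4720 = -21405 - 4720 = -26125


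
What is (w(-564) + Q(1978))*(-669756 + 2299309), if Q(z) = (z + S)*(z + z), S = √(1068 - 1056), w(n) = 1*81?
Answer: 12751332073097 + 12893023336*√3 ≈ 1.2774e+13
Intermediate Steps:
w(n) = 81
S = 2*√3 (S = √12 = 2*√3 ≈ 3.4641)
Q(z) = 2*z*(z + 2*√3) (Q(z) = (z + 2*√3)*(z + z) = (z + 2*√3)*(2*z) = 2*z*(z + 2*√3))
(w(-564) + Q(1978))*(-669756 + 2299309) = (81 + 2*1978*(1978 + 2*√3))*(-669756 + 2299309) = (81 + (7824968 + 7912*√3))*1629553 = (7825049 + 7912*√3)*1629553 = 12751332073097 + 12893023336*√3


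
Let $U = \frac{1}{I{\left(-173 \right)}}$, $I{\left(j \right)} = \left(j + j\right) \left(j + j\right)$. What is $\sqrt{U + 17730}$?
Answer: $\frac{37 \sqrt{1550449}}{346} \approx 133.15$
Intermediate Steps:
$I{\left(j \right)} = 4 j^{2}$ ($I{\left(j \right)} = 2 j 2 j = 4 j^{2}$)
$U = \frac{1}{119716}$ ($U = \frac{1}{4 \left(-173\right)^{2}} = \frac{1}{4 \cdot 29929} = \frac{1}{119716} \approx 8.3531 \cdot 10^{-6}$)
$\sqrt{U + 17730} = \sqrt{\frac{1}{119716} + 17730} = \sqrt{\frac{2122564681}{119716}} = \frac{37 \sqrt{1550449}}{346}$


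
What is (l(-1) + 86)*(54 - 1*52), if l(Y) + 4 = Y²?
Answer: 166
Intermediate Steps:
l(Y) = -4 + Y²
(l(-1) + 86)*(54 - 1*52) = ((-4 + (-1)²) + 86)*(54 - 1*52) = ((-4 + 1) + 86)*(54 - 52) = (-3 + 86)*2 = 83*2 = 166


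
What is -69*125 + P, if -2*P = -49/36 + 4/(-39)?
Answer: -8072315/936 ≈ -8624.3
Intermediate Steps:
P = 685/936 (P = -(-49/36 + 4/(-39))/2 = -(-49*1/36 + 4*(-1/39))/2 = -(-49/36 - 4/39)/2 = -½*(-685/468) = 685/936 ≈ 0.73184)
-69*125 + P = -69*125 + 685/936 = -8625 + 685/936 = -8072315/936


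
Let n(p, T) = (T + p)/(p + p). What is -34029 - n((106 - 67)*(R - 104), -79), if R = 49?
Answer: -72993317/2145 ≈ -34030.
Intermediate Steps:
n(p, T) = (T + p)/(2*p) (n(p, T) = (T + p)/((2*p)) = (T + p)*(1/(2*p)) = (T + p)/(2*p))
-34029 - n((106 - 67)*(R - 104), -79) = -34029 - (-79 + (106 - 67)*(49 - 104))/(2*((106 - 67)*(49 - 104))) = -34029 - (-79 + 39*(-55))/(2*(39*(-55))) = -34029 - (-79 - 2145)/(2*(-2145)) = -34029 - (-1)*(-2224)/(2*2145) = -34029 - 1*1112/2145 = -34029 - 1112/2145 = -72993317/2145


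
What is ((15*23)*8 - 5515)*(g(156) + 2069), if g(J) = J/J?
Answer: -5702850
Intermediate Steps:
g(J) = 1
((15*23)*8 - 5515)*(g(156) + 2069) = ((15*23)*8 - 5515)*(1 + 2069) = (345*8 - 5515)*2070 = (2760 - 5515)*2070 = -2755*2070 = -5702850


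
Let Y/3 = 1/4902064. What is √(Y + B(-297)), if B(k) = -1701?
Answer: I*√2554713981182319/1225516 ≈ 41.243*I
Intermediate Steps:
Y = 3/4902064 ≈ 6.1199e-7
√(Y + B(-297)) = √(3/4902064 - 1701) = √(-8338410861/4902064) = I*√2554713981182319/1225516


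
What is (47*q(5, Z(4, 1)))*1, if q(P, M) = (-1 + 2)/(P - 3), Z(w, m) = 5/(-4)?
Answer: 47/2 ≈ 23.500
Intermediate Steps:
Z(w, m) = -5/4 (Z(w, m) = 5*(-¼) = -5/4)
q(P, M) = 1/(-3 + P)
(47*q(5, Z(4, 1)))*1 = (47/(-3 + 5))*1 = (47/2)*1 = 47/2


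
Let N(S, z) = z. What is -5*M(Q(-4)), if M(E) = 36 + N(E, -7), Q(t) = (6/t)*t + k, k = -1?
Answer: -145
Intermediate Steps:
Q(t) = 5 (Q(t) = (6/t)*t - 1 = 6 - 1 = 5)
M(E) = 29 (M(E) = 36 - 7 = 29)
-5*M(Q(-4)) = -5*29 = -145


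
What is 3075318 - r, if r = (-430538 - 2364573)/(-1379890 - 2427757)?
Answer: 11709722561635/3807647 ≈ 3.0753e+6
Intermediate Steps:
r = 2795111/3807647 (r = -2795111/(-3807647) = -2795111*(-1/3807647) = 2795111/3807647 ≈ 0.73408)
3075318 - r = 3075318 - 1*2795111/3807647 = 3075318 - 2795111/3807647 = 11709722561635/3807647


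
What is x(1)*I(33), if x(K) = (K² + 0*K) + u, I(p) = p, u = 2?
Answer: 99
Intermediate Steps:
x(K) = 2 + K² (x(K) = (K² + 0*K) + 2 = (K² + 0) + 2 = K² + 2 = 2 + K²)
x(1)*I(33) = (2 + 1²)*33 = (2 + 1)*33 = 3*33 = 99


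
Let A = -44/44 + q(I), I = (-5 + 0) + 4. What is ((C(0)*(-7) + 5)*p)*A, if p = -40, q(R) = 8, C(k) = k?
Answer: -1400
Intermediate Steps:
I = -1 (I = -5 + 4 = -1)
A = 7 (A = -44/44 + 8 = -44*1/44 + 8 = -1 + 8 = 7)
((C(0)*(-7) + 5)*p)*A = ((0*(-7) + 5)*(-40))*7 = ((0 + 5)*(-40))*7 = (5*(-40))*7 = -200*7 = -1400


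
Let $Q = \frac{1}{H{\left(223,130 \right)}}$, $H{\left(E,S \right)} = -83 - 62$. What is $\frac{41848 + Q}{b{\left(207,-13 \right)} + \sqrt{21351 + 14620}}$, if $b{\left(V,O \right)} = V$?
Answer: $\frac{1256067513}{997310} - \frac{6067959 \sqrt{35971}}{997310} \approx 105.5$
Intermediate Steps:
$H{\left(E,S \right)} = -145$ ($H{\left(E,S \right)} = -83 - 62 = -145$)
$Q = - \frac{1}{145}$ ($Q = \frac{1}{-145} = - \frac{1}{145} \approx -0.0068966$)
$\frac{41848 + Q}{b{\left(207,-13 \right)} + \sqrt{21351 + 14620}} = \frac{41848 - \frac{1}{145}}{207 + \sqrt{21351 + 14620}} = \frac{6067959}{145 \left(207 + \sqrt{35971}\right)}$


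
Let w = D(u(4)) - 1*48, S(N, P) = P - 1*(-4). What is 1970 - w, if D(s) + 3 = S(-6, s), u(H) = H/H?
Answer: 2016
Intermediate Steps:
u(H) = 1
S(N, P) = 4 + P (S(N, P) = P + 4 = 4 + P)
D(s) = 1 + s (D(s) = -3 + (4 + s) = 1 + s)
w = -46 (w = (1 + 1) - 1*48 = 2 - 48 = -46)
1970 - w = 1970 - 1*(-46) = 1970 + 46 = 2016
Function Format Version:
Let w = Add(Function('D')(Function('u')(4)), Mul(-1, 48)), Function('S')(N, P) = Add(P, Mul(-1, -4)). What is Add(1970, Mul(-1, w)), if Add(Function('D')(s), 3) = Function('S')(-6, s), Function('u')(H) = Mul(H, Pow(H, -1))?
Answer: 2016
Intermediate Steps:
Function('u')(H) = 1
Function('S')(N, P) = Add(4, P) (Function('S')(N, P) = Add(P, 4) = Add(4, P))
Function('D')(s) = Add(1, s) (Function('D')(s) = Add(-3, Add(4, s)) = Add(1, s))
w = -46 (w = Add(Add(1, 1), Mul(-1, 48)) = Add(2, -48) = -46)
Add(1970, Mul(-1, w)) = Add(1970, Mul(-1, -46)) = Add(1970, 46) = 2016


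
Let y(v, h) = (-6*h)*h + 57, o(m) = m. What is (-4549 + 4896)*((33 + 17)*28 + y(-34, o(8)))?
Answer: 372331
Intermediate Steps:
y(v, h) = 57 - 6*h**2 (y(v, h) = -6*h**2 + 57 = 57 - 6*h**2)
(-4549 + 4896)*((33 + 17)*28 + y(-34, o(8))) = (-4549 + 4896)*((33 + 17)*28 + (57 - 6*8**2)) = 347*(50*28 + (57 - 6*64)) = 347*(1400 + (57 - 384)) = 347*(1400 - 327) = 347*1073 = 372331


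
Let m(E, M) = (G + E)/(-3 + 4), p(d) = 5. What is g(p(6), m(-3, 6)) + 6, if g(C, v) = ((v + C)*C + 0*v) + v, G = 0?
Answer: 13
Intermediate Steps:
m(E, M) = E (m(E, M) = (0 + E)/(-3 + 4) = E/1 = E*1 = E)
g(C, v) = v + C*(C + v) (g(C, v) = ((C + v)*C + 0) + v = (C*(C + v) + 0) + v = C*(C + v) + v = v + C*(C + v))
g(p(6), m(-3, 6)) + 6 = (-3 + 5² + 5*(-3)) + 6 = (-3 + 25 - 15) + 6 = 7 + 6 = 13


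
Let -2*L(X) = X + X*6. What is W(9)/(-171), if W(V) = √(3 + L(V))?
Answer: -I*√114/342 ≈ -0.03122*I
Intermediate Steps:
L(X) = -7*X/2 (L(X) = -(X + X*6)/2 = -(X + 6*X)/2 = -7*X/2)
W(V) = √(3 - 7*V/2)
W(9)/(-171) = (√(12 - 14*9)/2)/(-171) = (√(12 - 126)/2)*(-1/171) = (√(-114)/2)*(-1/171) = ((I*√114)/2)*(-1/171) = (I*√114/2)*(-1/171) = -I*√114/342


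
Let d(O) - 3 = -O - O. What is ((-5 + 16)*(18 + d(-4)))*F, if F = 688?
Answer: 219472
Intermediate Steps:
d(O) = 3 - 2*O (d(O) = 3 + (-O - O) = 3 - 2*O)
((-5 + 16)*(18 + d(-4)))*F = ((-5 + 16)*(18 + (3 - 2*(-4))))*688 = (11*(18 + (3 + 8)))*688 = (11*(18 + 11))*688 = (11*29)*688 = 319*688 = 219472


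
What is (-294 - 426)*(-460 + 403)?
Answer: 41040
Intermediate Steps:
(-294 - 426)*(-460 + 403) = -720*(-57) = 41040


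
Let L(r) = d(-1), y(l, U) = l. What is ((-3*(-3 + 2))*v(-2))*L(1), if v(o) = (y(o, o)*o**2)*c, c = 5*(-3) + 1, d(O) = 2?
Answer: 672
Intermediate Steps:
c = -14 (c = -15 + 1 = -14)
L(r) = 2
v(o) = -14*o**3 (v(o) = (o*o**2)*(-14) = o**3*(-14) = -14*o**3)
((-3*(-3 + 2))*v(-2))*L(1) = ((-3*(-3 + 2))*(-14*(-2)**3))*2 = ((-3*(-1))*(-14*(-8)))*2 = (3*112)*2 = 336*2 = 672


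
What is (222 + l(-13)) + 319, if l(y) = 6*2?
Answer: 553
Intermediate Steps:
l(y) = 12
(222 + l(-13)) + 319 = (222 + 12) + 319 = 234 + 319 = 553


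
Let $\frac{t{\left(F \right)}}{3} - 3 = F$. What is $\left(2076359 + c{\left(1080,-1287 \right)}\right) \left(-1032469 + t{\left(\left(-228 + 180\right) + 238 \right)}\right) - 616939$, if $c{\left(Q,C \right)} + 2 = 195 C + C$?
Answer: $-1882276325389$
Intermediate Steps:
$t{\left(F \right)} = 9 + 3 F$
$c{\left(Q,C \right)} = -2 + 196 C$ ($c{\left(Q,C \right)} = -2 + \left(195 C + C\right) = -2 + 196 C$)
$\left(2076359 + c{\left(1080,-1287 \right)}\right) \left(-1032469 + t{\left(\left(-228 + 180\right) + 238 \right)}\right) - 616939 = \left(2076359 + \left(-2 + 196 \left(-1287\right)\right)\right) \left(-1032469 + \left(9 + 3 \left(\left(-228 + 180\right) + 238\right)\right)\right) - 616939 = \left(2076359 - 252254\right) \left(-1032469 + \left(9 + 3 \left(-48 + 238\right)\right)\right) - 616939 = \left(2076359 - 252254\right) \left(-1032469 + \left(9 + 3 \cdot 190\right)\right) - 616939 = 1824105 \left(-1032469 + \left(9 + 570\right)\right) - 616939 = 1824105 \left(-1032469 + 579\right) - 616939 = 1824105 \left(-1031890\right) - 616939 = -1882275708450 - 616939 = -1882276325389$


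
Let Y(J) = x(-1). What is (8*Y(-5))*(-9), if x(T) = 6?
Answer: -432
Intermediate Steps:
Y(J) = 6
(8*Y(-5))*(-9) = (8*6)*(-9) = 48*(-9) = -432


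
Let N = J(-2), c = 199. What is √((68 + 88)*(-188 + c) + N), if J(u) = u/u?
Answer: √1717 ≈ 41.437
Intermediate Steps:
J(u) = 1
N = 1
√((68 + 88)*(-188 + c) + N) = √((68 + 88)*(-188 + 199) + 1) = √(156*11 + 1) = √(1716 + 1) = √1717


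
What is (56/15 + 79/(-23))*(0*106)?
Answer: 0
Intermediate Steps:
(56/15 + 79/(-23))*(0*106) = (56*(1/15) + 79*(-1/23))*0 = (56/15 - 79/23)*0 = (103/345)*0 = 0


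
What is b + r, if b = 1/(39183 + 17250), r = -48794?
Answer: -2753591801/56433 ≈ -48794.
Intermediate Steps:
b = 1/56433 ≈ 1.7720e-5
b + r = 1/56433 - 48794 = -2753591801/56433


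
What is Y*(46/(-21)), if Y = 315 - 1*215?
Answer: -4600/21 ≈ -219.05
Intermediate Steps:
Y = 100 (Y = 315 - 215 = 100)
Y*(46/(-21)) = 100*(46/(-21)) = 100*(46*(-1/21)) = 100*(-46/21) = -4600/21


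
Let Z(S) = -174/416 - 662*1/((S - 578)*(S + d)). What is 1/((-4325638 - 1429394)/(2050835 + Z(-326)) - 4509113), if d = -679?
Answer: -48443830071833/218438839889296602769 ≈ -2.2177e-7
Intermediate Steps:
Z(S) = -87/208 - 662/((-679 + S)*(-578 + S)) (Z(S) = -174/416 - 662*1/((S - 679)*(S - 578)) = -174*1/416 - 662*1/((-679 + S)*(-578 + S)) = -87/208 - 662/((-679 + S)*(-578 + S)))
1/((-4325638 - 1429394)/(2050835 + Z(-326)) - 4509113) = 1/((-4325638 - 1429394)/(2050835 + (-34281890 - 87*(-326)² + 109359*(-326))/(208*(392462 + (-326)² - 1257*(-326)))) - 4509113) = 1/(-5755032/(2050835 + (-34281890 - 87*106276 - 35651034)/(208*(392462 + 106276 + 409782))) - 4509113) = 1/(-5755032/(2050835 + (1/208)*(-34281890 - 9246012 - 35651034)/908520) - 4509113) = 1/(-5755032/(2050835 + (1/208)*(1/908520)*(-79178936)) - 4509113) = 1/(-5755032/(2050835 - 9897367/23621520) - 4509113) = 1/(-5755032/48443830071833/23621520 - 4509113) = 1/(-5755032*23621520/48443830071833 - 4509113) = 1/(-135942603488640/48443830071833 - 4509113) = 1/(-218438839889296602769/48443830071833) = -48443830071833/218438839889296602769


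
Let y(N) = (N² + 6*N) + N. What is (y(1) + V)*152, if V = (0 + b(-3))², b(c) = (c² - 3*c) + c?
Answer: 35416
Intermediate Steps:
b(c) = c² - 2*c
y(N) = N² + 7*N
V = 225 (V = (0 - 3*(-2 - 3))² = (0 - 3*(-5))² = (0 + 15)² = 15² = 225)
(y(1) + V)*152 = (1*(7 + 1) + 225)*152 = (1*8 + 225)*152 = (8 + 225)*152 = 233*152 = 35416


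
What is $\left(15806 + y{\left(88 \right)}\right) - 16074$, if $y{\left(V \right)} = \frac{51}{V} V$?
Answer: $-217$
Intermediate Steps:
$y{\left(V \right)} = 51$
$\left(15806 + y{\left(88 \right)}\right) - 16074 = \left(15806 + 51\right) - 16074 = 15857 - 16074 = -217$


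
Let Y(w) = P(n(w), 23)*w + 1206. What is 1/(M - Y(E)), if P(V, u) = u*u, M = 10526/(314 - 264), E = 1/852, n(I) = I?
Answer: -21300/21216949 ≈ -0.0010039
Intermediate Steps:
E = 1/852 ≈ 0.0011737
M = 5263/25 (M = 10526/50 = 10526*(1/50) = 5263/25 ≈ 210.52)
P(V, u) = u²
Y(w) = 1206 + 529*w (Y(w) = 23²*w + 1206 = 529*w + 1206 = 1206 + 529*w)
1/(M - Y(E)) = 1/(5263/25 - (1206 + 529*(1/852))) = 1/(5263/25 - (1206 + 529/852)) = 1/(5263/25 - 1*1028041/852) = 1/(5263/25 - 1028041/852) = 1/(-21216949/21300) = -21300/21216949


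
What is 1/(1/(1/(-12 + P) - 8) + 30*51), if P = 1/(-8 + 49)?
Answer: 3969/6072079 ≈ 0.00065365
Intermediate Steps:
P = 1/41 ≈ 0.024390
1/(1/(1/(-12 + P) - 8) + 30*51) = 1/(1/(1/(-12 + 1/41) - 8) + 30*51) = 1/(1/(1/(-491/41) - 8) + 1530) = 1/(1/(-41/491 - 8) + 1530) = 1/(1/(-3969/491) + 1530) = 1/(-491/3969 + 1530) = 1/(6072079/3969) = 3969/6072079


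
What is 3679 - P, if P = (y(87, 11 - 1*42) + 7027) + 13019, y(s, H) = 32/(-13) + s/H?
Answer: -6593778/403 ≈ -16362.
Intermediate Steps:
y(s, H) = -32/13 + s/H (y(s, H) = 32*(-1/13) + s/H = -32/13 + s/H)
P = 8076415/403 (P = ((-32/13 + 87/(11 - 1*42)) + 7027) + 13019 = ((-32/13 + 87/(11 - 42)) + 7027) + 13019 = ((-32/13 + 87/(-31)) + 7027) + 13019 = ((-32/13 + 87*(-1/31)) + 7027) + 13019 = ((-32/13 - 87/31) + 7027) + 13019 = (-2123/403 + 7027) + 13019 = 2829758/403 + 13019 = 8076415/403 ≈ 20041.)
3679 - P = 3679 - 1*8076415/403 = 3679 - 8076415/403 = -6593778/403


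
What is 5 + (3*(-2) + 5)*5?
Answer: 0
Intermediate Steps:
5 + (3*(-2) + 5)*5 = 5 + (-6 + 5)*5 = 5 - 1*5 = 5 - 5 = 0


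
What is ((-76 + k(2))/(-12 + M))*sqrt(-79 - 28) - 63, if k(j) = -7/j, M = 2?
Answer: -63 + 159*I*sqrt(107)/20 ≈ -63.0 + 82.235*I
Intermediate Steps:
((-76 + k(2))/(-12 + M))*sqrt(-79 - 28) - 63 = ((-76 - 7/2)/(-12 + 2))*sqrt(-79 - 28) - 63 = ((-76 - 7*1/2)/(-10))*sqrt(-107) - 63 = ((-76 - 7/2)*(-1/10))*(I*sqrt(107)) - 63 = (-159/2*(-1/10))*(I*sqrt(107)) - 63 = 159*(I*sqrt(107))/20 - 63 = 159*I*sqrt(107)/20 - 63 = -63 + 159*I*sqrt(107)/20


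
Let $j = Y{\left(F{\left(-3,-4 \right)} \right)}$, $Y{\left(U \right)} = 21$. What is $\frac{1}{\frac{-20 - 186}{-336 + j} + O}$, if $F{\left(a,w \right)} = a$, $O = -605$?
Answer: $- \frac{315}{190369} \approx -0.0016547$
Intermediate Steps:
$j = 21$
$\frac{1}{\frac{-20 - 186}{-336 + j} + O} = \frac{1}{\frac{-20 - 186}{-336 + 21} - 605} = \frac{1}{- \frac{206}{-315} - 605} = \frac{1}{\left(-206\right) \left(- \frac{1}{315}\right) - 605} = \frac{1}{\frac{206}{315} - 605} = \frac{1}{- \frac{190369}{315}} = - \frac{315}{190369}$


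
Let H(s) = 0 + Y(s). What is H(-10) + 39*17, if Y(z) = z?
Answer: 653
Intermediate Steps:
H(s) = s (H(s) = 0 + s = s)
H(-10) + 39*17 = -10 + 39*17 = -10 + 663 = 653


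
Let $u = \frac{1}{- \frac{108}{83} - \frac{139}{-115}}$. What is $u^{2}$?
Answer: $\frac{91107025}{779689} \approx 116.85$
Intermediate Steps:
$u = - \frac{9545}{883}$ ($u = \frac{1}{\left(-108\right) \frac{1}{83} - - \frac{139}{115}} = \frac{1}{- \frac{108}{83} + \frac{139}{115}} = \frac{1}{- \frac{883}{9545}} = - \frac{9545}{883} \approx -10.81$)
$u^{2} = \left(- \frac{9545}{883}\right)^{2} = \frac{91107025}{779689}$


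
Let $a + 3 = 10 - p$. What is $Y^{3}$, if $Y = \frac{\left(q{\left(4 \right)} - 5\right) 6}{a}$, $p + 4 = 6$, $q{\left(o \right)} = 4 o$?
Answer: $\frac{287496}{125} \approx 2300.0$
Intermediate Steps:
$p = 2$ ($p = -4 + 6 = 2$)
$a = 5$ ($a = -3 + \left(10 - 2\right) = -3 + 8 = 5$)
$Y = \frac{66}{5}$ ($Y = \frac{\left(4 \cdot 4 - 5\right) 6}{5} = \left(16 - 5\right) 6 \cdot \frac{1}{5} = 11 \cdot 6 \cdot \frac{1}{5} = 66 \cdot \frac{1}{5} = \frac{66}{5} \approx 13.2$)
$Y^{3} = \left(\frac{66}{5}\right)^{3} = \frac{287496}{125}$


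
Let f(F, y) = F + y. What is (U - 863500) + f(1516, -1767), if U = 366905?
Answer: -496846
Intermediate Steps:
(U - 863500) + f(1516, -1767) = (366905 - 863500) + (1516 - 1767) = -496595 - 251 = -496846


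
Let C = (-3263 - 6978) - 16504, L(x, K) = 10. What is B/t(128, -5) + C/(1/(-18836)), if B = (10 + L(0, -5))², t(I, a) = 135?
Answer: 13601758220/27 ≈ 5.0377e+8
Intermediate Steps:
B = 400 (B = (10 + 10)² = 20² = 400)
C = -26745 (C = -10241 - 16504 = -26745)
B/t(128, -5) + C/(1/(-18836)) = 400/135 - 26745/(1/(-18836)) = 400*(1/135) - 26745/(-1/18836) = 80/27 - 26745*(-18836) = 80/27 + 503768820 = 13601758220/27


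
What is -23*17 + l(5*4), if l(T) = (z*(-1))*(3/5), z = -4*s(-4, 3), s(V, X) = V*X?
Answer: -2099/5 ≈ -419.80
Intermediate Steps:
z = 48 (z = -(-16)*3 = -4*(-12) = 48)
l(T) = -144/5 (l(T) = (48*(-1))*(3/5) = -144/5)
-23*17 + l(5*4) = -23*17 - 144/5 = -391 - 144/5 = -2099/5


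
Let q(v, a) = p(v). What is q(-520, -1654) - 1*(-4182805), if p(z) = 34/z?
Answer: 1087529283/260 ≈ 4.1828e+6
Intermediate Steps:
q(v, a) = 34/v
q(-520, -1654) - 1*(-4182805) = 34/(-520) - 1*(-4182805) = 34*(-1/520) + 4182805 = -17/260 + 4182805 = 1087529283/260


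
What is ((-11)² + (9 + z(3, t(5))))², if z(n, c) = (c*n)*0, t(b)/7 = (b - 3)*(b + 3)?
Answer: 16900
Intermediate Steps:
t(b) = 7*(-3 + b)*(3 + b) (t(b) = 7*((b - 3)*(b + 3)) = 7*((-3 + b)*(3 + b)) = 7*(-3 + b)*(3 + b))
z(n, c) = 0
((-11)² + (9 + z(3, t(5))))² = ((-11)² + (9 + 0))² = (121 + 9)² = 130² = 16900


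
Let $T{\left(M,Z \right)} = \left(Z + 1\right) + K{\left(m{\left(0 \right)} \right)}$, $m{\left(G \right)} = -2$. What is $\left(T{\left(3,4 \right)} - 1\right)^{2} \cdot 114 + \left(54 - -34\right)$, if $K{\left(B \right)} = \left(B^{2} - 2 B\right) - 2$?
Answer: $11488$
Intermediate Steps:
$K{\left(B \right)} = -2 + B^{2} - 2 B$
$T{\left(M,Z \right)} = 7 + Z$ ($T{\left(M,Z \right)} = \left(Z + 1\right) - \left(-2 - 4\right) = \left(1 + Z\right) + \left(-2 + 4 + 4\right) = \left(1 + Z\right) + 6 = 7 + Z$)
$\left(T{\left(3,4 \right)} - 1\right)^{2} \cdot 114 + \left(54 - -34\right) = \left(\left(7 + 4\right) - 1\right)^{2} \cdot 114 + \left(54 - -34\right) = \left(11 - 1\right)^{2} \cdot 114 + \left(54 + 34\right) = 10^{2} \cdot 114 + 88 = 100 \cdot 114 + 88 = 11400 + 88 = 11488$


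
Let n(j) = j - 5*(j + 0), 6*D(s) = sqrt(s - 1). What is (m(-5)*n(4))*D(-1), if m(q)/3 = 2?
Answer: -16*I*sqrt(2) ≈ -22.627*I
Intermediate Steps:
D(s) = sqrt(-1 + s)/6 (D(s) = sqrt(s - 1)/6 = sqrt(-1 + s)/6)
m(q) = 6 (m(q) = 3*2 = 6)
n(j) = -4*j (n(j) = j - 5*j = -4*j)
(m(-5)*n(4))*D(-1) = (6*(-4*4))*(sqrt(-1 - 1)/6) = (6*(-16))*(sqrt(-2)/6) = -16*I*sqrt(2)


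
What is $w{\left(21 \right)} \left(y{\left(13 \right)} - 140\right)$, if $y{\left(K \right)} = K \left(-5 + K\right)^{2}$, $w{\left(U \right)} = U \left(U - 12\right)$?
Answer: $130788$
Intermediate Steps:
$w{\left(U \right)} = U \left(-12 + U\right)$
$w{\left(21 \right)} \left(y{\left(13 \right)} - 140\right) = 21 \left(-12 + 21\right) \left(13 \left(-5 + 13\right)^{2} - 140\right) = 21 \cdot 9 \left(13 \cdot 8^{2} - 140\right) = 189 \left(13 \cdot 64 - 140\right) = 189 \left(832 - 140\right) = 189 \cdot 692 = 130788$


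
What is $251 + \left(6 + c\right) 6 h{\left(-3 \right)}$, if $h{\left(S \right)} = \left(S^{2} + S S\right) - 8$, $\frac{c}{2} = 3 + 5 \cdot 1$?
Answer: $1571$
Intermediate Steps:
$c = 16$ ($c = 2 \left(3 + 5 \cdot 1\right) = 2 \left(3 + 5\right) = 2 \cdot 8 = 16$)
$h{\left(S \right)} = -8 + 2 S^{2}$ ($h{\left(S \right)} = \left(S^{2} + S^{2}\right) - 8 = 2 S^{2} - 8 = -8 + 2 S^{2}$)
$251 + \left(6 + c\right) 6 h{\left(-3 \right)} = 251 + \left(6 + 16\right) 6 \left(-8 + 2 \left(-3\right)^{2}\right) = 251 + 22 \cdot 6 \left(-8 + 2 \cdot 9\right) = 251 + 132 \left(-8 + 18\right) = 251 + 132 \cdot 10 = 251 + 1320 = 1571$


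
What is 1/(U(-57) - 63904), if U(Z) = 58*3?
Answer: -1/63730 ≈ -1.5691e-5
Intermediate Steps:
U(Z) = 174
1/(U(-57) - 63904) = 1/(174 - 63904) = 1/(-63730) = -1/63730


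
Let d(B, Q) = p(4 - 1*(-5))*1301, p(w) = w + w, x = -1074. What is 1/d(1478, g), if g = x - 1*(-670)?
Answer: 1/23418 ≈ 4.2702e-5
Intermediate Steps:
g = -404 (g = -1074 - 1*(-670) = -1074 + 670 = -404)
p(w) = 2*w
d(B, Q) = 23418 (d(B, Q) = (2*(4 - 1*(-5)))*1301 = (2*(4 + 5))*1301 = (2*9)*1301 = 18*1301 = 23418)
1/d(1478, g) = 1/23418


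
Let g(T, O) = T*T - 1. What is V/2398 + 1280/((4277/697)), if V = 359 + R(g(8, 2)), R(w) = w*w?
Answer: 1078955268/5128123 ≈ 210.40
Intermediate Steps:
g(T, O) = -1 + T**2 (g(T, O) = T**2 - 1 = -1 + T**2)
R(w) = w**2
V = 4328 (V = 359 + (-1 + 8**2)**2 = 359 + (-1 + 64)**2 = 359 + 63**2 = 359 + 3969 = 4328)
V/2398 + 1280/((4277/697)) = 4328/2398 + 1280/((4277/697)) = 4328*(1/2398) + 1280/((4277*(1/697))) = 2164/1199 + 1280/(4277/697) = 2164/1199 + 1280*(697/4277) = 2164/1199 + 892160/4277 = 1078955268/5128123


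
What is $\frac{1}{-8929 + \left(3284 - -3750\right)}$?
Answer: $- \frac{1}{1895} \approx -0.0005277$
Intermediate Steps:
$\frac{1}{-8929 + \left(3284 - -3750\right)} = \frac{1}{-8929 + \left(3284 + 3750\right)} = \frac{1}{-8929 + 7034} = \frac{1}{-1895} = - \frac{1}{1895}$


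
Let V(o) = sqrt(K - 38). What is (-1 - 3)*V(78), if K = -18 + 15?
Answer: -4*I*sqrt(41) ≈ -25.612*I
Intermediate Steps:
K = -3
V(o) = I*sqrt(41) (V(o) = sqrt(-3 - 38) = sqrt(-41) = I*sqrt(41))
(-1 - 3)*V(78) = (-1 - 3)*(I*sqrt(41)) = -4*I*sqrt(41)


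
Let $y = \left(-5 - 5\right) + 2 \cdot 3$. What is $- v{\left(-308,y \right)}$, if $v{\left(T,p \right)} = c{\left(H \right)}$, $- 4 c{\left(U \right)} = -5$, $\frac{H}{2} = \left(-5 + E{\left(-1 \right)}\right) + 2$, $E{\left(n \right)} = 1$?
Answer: $- \frac{5}{4} \approx -1.25$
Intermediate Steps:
$H = -4$ ($H = 2 \left(\left(-5 + 1\right) + 2\right) = 2 \left(-4 + 2\right) = 2 \left(-2\right) = -4$)
$c{\left(U \right)} = \frac{5}{4}$ ($c{\left(U \right)} = \left(- \frac{1}{4}\right) \left(-5\right) = \frac{5}{4}$)
$y = -4$ ($y = \left(-5 - 5\right) + 6 = -10 + 6 = -4$)
$v{\left(T,p \right)} = \frac{5}{4}$
$- v{\left(-308,y \right)} = \left(-1\right) \frac{5}{4} = - \frac{5}{4}$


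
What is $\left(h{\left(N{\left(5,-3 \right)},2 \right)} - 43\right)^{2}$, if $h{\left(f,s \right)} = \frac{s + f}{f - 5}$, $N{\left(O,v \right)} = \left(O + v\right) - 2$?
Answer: $\frac{47089}{25} \approx 1883.6$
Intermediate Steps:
$N{\left(O,v \right)} = -2 + O + v$
$h{\left(f,s \right)} = \frac{f + s}{-5 + f}$
$\left(h{\left(N{\left(5,-3 \right)},2 \right)} - 43\right)^{2} = \left(\frac{\left(-2 + 5 - 3\right) + 2}{-5 - 0} - 43\right)^{2} = \left(\frac{0 + 2}{-5 + 0} - 43\right)^{2} = \left(\frac{1}{-5} \cdot 2 - 43\right)^{2} = \left(\left(- \frac{1}{5}\right) 2 - 43\right)^{2} = \left(- \frac{2}{5} - 43\right)^{2} = \left(- \frac{217}{5}\right)^{2} = \frac{47089}{25}$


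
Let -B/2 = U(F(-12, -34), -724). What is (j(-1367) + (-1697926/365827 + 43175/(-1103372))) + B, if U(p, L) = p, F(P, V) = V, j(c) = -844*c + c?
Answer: 465176392066921959/403643268644 ≈ 1.1524e+6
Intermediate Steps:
j(c) = -843*c
B = 68 (B = -2*(-34) = 68)
(j(-1367) + (-1697926/365827 + 43175/(-1103372))) + B = (-843*(-1367) + (-1697926/365827 + 43175/(-1103372))) + 68 = (1152381 + (-1697926*1/365827 + 43175*(-1/1103372))) + 68 = (1152381 + (-1697926/365827 - 43175/1103372)) + 68 = (1152381 - 1889238587197/403643268644) + 68 = 465148944324654167/403643268644 + 68 = 465176392066921959/403643268644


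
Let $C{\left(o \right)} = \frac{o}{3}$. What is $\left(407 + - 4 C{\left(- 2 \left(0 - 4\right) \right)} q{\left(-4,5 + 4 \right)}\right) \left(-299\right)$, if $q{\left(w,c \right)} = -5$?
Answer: $- \frac{412919}{3} \approx -1.3764 \cdot 10^{5}$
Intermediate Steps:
$C{\left(o \right)} = \frac{o}{3}$ ($C{\left(o \right)} = o \frac{1}{3} = \frac{o}{3}$)
$\left(407 + - 4 C{\left(- 2 \left(0 - 4\right) \right)} q{\left(-4,5 + 4 \right)}\right) \left(-299\right) = \left(407 + - 4 \frac{\left(-2\right) \left(0 - 4\right)}{3} \left(-5\right)\right) \left(-299\right) = \left(407 + - 4 \frac{\left(-2\right) \left(-4\right)}{3} \left(-5\right)\right) \left(-299\right) = \left(407 + - 4 \cdot \frac{1}{3} \cdot 8 \left(-5\right)\right) \left(-299\right) = \left(407 + \left(-4\right) \frac{8}{3} \left(-5\right)\right) \left(-299\right) = \left(407 - - \frac{160}{3}\right) \left(-299\right) = \left(407 + \frac{160}{3}\right) \left(-299\right) = \frac{1381}{3} \left(-299\right) = - \frac{412919}{3}$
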